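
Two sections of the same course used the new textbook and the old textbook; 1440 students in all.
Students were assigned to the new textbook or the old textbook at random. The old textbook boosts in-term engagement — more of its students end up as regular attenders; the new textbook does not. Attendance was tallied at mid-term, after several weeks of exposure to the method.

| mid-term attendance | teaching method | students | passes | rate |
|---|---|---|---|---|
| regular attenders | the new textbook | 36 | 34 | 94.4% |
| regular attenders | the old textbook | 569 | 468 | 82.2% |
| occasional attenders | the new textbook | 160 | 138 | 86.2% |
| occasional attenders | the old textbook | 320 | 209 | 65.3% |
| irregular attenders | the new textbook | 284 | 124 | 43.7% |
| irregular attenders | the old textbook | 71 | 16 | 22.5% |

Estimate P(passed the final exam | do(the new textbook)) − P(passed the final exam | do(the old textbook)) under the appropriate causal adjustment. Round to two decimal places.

-0.11

Mid-term attendance lies on the pathway teaching method → mid-term attendance → outcome, so adjusting for it blocks the indirect effect. For the total causal effect of teaching method, use the unadjusted pooled rates.
The causal difference is the pooled difference: 0.617 − 0.722 = -0.105.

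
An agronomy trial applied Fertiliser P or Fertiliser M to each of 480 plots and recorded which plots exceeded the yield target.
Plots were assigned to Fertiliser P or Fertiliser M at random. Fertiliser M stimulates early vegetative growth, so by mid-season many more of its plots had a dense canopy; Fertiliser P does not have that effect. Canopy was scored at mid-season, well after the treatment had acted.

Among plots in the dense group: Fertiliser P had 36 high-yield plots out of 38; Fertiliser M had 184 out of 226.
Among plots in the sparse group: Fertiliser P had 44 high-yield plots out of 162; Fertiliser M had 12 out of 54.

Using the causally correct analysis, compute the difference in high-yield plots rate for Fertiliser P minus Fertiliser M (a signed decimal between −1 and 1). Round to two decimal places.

-0.30

Fertiliser P is higher inside every mid-season canopy stratum but Fertiliser M is higher in aggregate. Whether to stratify depends on how mid-season canopy relates to the fertiliser.
Mid-season canopy is recorded after the fertiliser and is itself shifted by it — it sits on the causal path from fertiliser to outcome. Conditioning on a mediator would strip out part of the effect we want; the pooled comparison gives the total causal effect.
The causal difference is the pooled difference: 0.400 − 0.700 = -0.300.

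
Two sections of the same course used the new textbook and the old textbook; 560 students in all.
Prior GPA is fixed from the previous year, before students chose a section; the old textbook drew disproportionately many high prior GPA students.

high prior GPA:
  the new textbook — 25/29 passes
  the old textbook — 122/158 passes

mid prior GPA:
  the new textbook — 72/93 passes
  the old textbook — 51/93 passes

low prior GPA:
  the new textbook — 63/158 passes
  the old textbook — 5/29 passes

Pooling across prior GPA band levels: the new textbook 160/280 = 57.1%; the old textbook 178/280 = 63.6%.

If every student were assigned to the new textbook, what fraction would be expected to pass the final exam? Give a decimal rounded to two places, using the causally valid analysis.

Since prior GPA band is a pre-existing factor (not a product of the teaching method) and it affects the outcome on its own, it is a confounder. The stratified rates, not the pooled rate, identify the causal effect.
Standardising the new textbook to the population prior GPA band mix: 0.334·25/29 + 0.332·72/93 + 0.334·63/158 = 0.678.

0.68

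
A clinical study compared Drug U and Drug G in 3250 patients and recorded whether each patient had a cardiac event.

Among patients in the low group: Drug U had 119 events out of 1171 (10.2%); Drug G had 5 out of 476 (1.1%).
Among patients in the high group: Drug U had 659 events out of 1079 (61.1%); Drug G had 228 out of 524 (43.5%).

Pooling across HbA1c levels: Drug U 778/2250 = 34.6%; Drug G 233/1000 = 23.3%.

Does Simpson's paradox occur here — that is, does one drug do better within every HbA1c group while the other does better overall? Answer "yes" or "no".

no

Within each HbA1c level (low 10.2% vs 1.1%; high 61.1% vs 43.5%), Drug G has the lower rate every time. Pooled: 34.6% vs 23.3% — Drug G has the lower rate overall. They agree.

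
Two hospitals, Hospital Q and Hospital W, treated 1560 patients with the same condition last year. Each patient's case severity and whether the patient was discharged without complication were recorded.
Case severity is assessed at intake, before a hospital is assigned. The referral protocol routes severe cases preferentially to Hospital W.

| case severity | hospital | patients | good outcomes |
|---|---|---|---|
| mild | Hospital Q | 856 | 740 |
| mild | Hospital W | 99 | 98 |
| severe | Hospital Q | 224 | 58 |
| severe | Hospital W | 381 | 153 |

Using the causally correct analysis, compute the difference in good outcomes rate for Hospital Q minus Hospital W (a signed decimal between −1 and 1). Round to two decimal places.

Case severity differs across hospitals for reasons unrelated to any effect of the hospital itself, and it separately predicts the outcome — a classic confounder. We must compare within case severity levels.
Adjusting over the population distribution of case severity: 0.612·(0.864−0.990) + 0.388·(0.259−0.402) = -0.132.

-0.13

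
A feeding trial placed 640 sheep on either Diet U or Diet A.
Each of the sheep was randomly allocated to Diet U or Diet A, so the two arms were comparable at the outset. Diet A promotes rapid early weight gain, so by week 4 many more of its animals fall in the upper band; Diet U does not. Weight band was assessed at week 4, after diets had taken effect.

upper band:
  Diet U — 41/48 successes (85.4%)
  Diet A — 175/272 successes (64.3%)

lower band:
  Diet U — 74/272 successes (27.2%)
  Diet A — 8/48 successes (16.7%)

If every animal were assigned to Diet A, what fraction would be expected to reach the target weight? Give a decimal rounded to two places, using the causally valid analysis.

0.57

The stratified and pooled comparisons disagree (Diet U wins within each week-4 weight band; Diet A wins overall), so the answer turns on the causal role of week-4 weight band.
Week-4 weight band here is a post-treatment variable shaped by the diet; conditioning on it would introduce bias rather than remove it. The overall comparison is the causal one.
So P(outcome | do(Diet A)) is just the pooled rate for Diet A: 183/320 = 0.572.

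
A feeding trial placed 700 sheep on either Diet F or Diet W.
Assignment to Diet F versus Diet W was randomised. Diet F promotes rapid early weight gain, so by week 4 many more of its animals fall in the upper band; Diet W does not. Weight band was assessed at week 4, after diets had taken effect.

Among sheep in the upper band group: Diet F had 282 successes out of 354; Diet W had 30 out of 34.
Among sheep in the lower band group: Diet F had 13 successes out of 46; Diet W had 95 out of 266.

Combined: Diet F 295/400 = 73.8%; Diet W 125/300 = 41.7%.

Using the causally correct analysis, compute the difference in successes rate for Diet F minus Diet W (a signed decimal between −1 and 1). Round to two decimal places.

+0.32

Within every week-4 weight band level Diet W has the higher rate, yet pooled Diet F does — Simpson's reversal.
Stratifying would compare diets among sheep the diets themselves sorted into week-4 weight band groups — a form of selection on an intermediate. The unconditioned pooled rates give the total causal effect.
The causal difference is the pooled difference: 0.738 − 0.417 = +0.321.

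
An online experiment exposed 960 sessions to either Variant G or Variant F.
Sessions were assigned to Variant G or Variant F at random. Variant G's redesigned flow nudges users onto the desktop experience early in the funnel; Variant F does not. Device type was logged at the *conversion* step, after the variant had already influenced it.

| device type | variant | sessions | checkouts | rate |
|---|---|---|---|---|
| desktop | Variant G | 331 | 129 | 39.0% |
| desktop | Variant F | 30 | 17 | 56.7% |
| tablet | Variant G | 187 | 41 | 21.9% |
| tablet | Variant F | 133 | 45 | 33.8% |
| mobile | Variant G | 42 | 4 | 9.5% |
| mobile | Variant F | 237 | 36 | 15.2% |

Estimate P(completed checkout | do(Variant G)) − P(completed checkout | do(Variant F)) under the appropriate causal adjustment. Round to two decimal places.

+0.07

Variant F is higher inside every device type stratum but Variant G is higher in aggregate. Whether to stratify depends on how device type relates to the variant.
Device type is downstream of the variant. One should not condition on a consequence of treatment, so the overall rates are the right comparison.
The causal difference is the pooled difference: 0.311 − 0.245 = +0.066.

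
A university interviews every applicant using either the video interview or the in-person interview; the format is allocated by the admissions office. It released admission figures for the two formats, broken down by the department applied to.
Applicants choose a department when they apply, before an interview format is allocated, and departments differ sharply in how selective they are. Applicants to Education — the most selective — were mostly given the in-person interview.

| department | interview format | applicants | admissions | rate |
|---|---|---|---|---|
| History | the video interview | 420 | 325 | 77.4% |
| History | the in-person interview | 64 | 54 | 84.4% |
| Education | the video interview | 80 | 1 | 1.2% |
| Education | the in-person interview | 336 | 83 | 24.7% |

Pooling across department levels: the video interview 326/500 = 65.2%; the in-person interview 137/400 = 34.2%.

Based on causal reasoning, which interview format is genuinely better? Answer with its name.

Department differs across interview formats for reasons unrelated to any effect of the interview format itself, and it separately predicts the outcome — a classic confounder. We must compare within department levels.
Within each level — History: 77.4% vs 84.4%; Education: 1.2% vs 24.7% — the in-person interview is higher every time.

the in-person interview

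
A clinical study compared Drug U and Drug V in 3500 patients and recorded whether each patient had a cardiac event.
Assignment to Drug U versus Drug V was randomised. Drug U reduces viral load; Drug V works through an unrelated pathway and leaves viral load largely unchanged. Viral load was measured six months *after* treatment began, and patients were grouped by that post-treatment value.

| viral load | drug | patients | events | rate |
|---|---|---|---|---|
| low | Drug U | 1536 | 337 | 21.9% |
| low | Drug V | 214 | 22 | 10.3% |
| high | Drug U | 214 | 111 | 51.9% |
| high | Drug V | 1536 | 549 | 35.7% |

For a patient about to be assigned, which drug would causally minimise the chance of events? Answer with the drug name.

Viral load is downstream of the drug. One should not condition on a consequence of treatment, so the overall rates are the right comparison.
Pooled: Drug U 25.6% vs Drug V 32.6%; Drug U is lower overall.

Drug U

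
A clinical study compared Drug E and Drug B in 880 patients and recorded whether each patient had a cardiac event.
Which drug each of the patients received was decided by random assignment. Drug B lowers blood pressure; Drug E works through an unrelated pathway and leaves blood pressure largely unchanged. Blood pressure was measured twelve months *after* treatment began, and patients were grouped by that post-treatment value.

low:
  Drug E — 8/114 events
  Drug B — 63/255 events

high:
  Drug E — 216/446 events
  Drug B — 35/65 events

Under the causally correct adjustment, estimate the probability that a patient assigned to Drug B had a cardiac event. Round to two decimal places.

Blood pressure is recorded after the drug and is itself shifted by it — it sits on the causal path from drug to outcome. Conditioning on a mediator would strip out part of the effect we want; the pooled comparison gives the total causal effect.
So P(outcome | do(Drug B)) is just the pooled rate for Drug B: 98/320 = 0.306.

0.31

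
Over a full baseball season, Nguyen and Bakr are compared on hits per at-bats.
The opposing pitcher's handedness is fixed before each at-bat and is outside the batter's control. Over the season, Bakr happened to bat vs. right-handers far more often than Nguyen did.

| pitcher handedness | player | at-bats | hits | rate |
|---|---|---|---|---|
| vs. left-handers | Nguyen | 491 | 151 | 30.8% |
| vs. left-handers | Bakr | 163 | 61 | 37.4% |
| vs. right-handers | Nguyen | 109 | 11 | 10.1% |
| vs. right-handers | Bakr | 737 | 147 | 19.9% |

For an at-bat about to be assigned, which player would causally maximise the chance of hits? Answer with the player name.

The imbalance in pitcher handedness arose from how at-bats were allocated, not from anything the player did; and pitcher handedness independently affects the outcome. The pooled gap is confounded — condition on pitcher handedness.
Within each level — vs. left-handers: 30.8% vs 37.4%; vs. right-handers: 10.1% vs 19.9% — Bakr is higher every time.

Bakr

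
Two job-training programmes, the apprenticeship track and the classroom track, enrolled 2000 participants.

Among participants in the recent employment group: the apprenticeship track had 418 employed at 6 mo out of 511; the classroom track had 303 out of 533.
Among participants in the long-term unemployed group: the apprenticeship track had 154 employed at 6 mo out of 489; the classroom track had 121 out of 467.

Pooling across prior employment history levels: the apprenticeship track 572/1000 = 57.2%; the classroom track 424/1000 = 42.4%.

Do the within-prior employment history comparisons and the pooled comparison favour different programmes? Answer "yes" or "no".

no

Within each prior employment history level (recent employment 81.8% vs 56.8%; long-term unemployed 31.5% vs 25.9%), the apprenticeship track has the higher rate every time. Pooled: 57.2% vs 42.4% — the apprenticeship track has the higher rate overall. They agree.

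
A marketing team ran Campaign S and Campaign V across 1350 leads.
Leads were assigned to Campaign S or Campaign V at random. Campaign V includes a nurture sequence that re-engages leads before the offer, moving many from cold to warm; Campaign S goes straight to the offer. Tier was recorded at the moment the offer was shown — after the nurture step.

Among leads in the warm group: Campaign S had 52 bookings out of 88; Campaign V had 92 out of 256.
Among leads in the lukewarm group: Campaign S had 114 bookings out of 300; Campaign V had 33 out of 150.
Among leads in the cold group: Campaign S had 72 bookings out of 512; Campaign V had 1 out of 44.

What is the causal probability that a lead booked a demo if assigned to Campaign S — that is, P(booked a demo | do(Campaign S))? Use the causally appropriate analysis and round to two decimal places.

0.26

Within every engagement tier level Campaign S has the higher rate, yet pooled Campaign V does — Simpson's reversal.
The distribution of engagement tier is itself part of what the campaign does — it is an intermediate outcome. Holding it fixed would remove that part of the effect; the total effect is the pooled difference.
So P(outcome | do(Campaign S)) is just the pooled rate for Campaign S: 238/900 = 0.264.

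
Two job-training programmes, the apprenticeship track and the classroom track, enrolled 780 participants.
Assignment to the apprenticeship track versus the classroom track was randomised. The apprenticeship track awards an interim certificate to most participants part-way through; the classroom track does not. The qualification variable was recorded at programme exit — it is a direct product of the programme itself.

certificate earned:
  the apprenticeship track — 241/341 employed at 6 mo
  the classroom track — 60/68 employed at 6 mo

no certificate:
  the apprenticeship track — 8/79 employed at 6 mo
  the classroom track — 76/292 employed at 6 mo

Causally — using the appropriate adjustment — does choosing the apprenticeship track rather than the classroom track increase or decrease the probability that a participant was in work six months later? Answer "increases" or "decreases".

the classroom track is higher inside every qualification attained during the programme stratum but the apprenticeship track is higher in aggregate. Whether to stratify depends on how qualification attained during the programme relates to the programme.
Qualification attained during the programme here is a post-treatment variable shaped by the programme; conditioning on it would introduce bias rather than remove it. The overall comparison is the causal one.
Pooled: the apprenticeship track 59.3% vs the classroom track 37.8%; the apprenticeship track is higher overall.

increases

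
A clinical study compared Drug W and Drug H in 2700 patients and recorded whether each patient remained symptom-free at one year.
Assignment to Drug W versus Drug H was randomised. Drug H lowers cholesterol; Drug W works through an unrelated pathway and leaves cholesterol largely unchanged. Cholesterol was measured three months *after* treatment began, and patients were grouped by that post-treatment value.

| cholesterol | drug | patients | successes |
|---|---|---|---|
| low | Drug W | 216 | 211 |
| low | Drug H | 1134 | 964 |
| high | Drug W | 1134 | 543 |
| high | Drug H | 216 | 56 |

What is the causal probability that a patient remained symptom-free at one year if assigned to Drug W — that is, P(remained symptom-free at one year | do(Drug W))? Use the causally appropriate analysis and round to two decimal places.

0.56

Cholesterol is downstream of the drug. One should not condition on a consequence of treatment, so the overall rates are the right comparison.
So P(outcome | do(Drug W)) is just the pooled rate for Drug W: 754/1350 = 0.559.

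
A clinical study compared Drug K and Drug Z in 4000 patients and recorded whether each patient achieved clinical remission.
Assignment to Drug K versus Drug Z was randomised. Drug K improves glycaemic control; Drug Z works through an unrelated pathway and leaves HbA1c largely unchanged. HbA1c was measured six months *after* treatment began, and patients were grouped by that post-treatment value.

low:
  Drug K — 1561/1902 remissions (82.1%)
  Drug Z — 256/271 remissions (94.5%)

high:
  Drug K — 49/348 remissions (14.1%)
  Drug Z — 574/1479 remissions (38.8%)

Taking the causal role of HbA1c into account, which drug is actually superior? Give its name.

Stratifying would compare drugs among patients the drugs themselves sorted into HbA1c groups — a form of selection on an intermediate. The unconditioned pooled rates give the total causal effect.
Pooled: Drug K 71.6% vs Drug Z 47.4%; Drug K is higher overall.

Drug K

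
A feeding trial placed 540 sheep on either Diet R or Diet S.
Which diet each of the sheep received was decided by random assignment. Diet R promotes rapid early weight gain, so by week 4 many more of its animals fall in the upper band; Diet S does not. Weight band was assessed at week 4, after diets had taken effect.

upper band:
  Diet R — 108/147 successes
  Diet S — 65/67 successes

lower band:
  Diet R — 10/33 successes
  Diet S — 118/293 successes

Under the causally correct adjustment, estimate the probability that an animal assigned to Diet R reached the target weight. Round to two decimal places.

The stratified and pooled comparisons disagree (Diet S wins within each week-4 weight band; Diet R wins overall), so the answer turns on the causal role of week-4 weight band.
Week-4 weight band here is a post-treatment variable shaped by the diet; conditioning on it would introduce bias rather than remove it. The overall comparison is the causal one.
So P(outcome | do(Diet R)) is just the pooled rate for Diet R: 118/180 = 0.656.

0.66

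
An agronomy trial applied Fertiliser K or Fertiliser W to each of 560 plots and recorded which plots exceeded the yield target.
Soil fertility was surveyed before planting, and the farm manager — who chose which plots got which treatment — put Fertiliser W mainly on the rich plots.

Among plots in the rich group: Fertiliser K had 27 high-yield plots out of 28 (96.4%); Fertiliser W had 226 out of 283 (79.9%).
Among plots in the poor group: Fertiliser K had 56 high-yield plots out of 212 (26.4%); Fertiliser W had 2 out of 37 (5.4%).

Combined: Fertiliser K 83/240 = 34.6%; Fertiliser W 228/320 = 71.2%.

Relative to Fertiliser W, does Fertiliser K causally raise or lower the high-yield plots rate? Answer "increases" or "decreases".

Fertiliser K is higher inside every soil fertility stratum but Fertiliser W is higher in aggregate. Whether to stratify depends on how soil fertility relates to the fertiliser.
Soil fertility is set before the fertiliser has any effect — it is not caused by the fertiliser — and it independently drives the outcome. That makes it a confounder, so the causal comparison is within soil fertility levels.
Within each level — rich: 96.4% vs 79.9%; poor: 26.4% vs 5.4% — Fertiliser K is higher every time.

increases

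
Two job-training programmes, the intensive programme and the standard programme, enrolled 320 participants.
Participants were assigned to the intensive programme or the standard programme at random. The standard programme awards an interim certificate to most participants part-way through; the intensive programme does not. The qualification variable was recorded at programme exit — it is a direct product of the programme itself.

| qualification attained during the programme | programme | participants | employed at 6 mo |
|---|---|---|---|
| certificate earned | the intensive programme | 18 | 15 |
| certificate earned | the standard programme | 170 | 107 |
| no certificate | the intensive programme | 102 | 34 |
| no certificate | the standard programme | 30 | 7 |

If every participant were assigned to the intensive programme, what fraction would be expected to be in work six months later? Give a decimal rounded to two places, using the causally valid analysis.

0.41

The distribution of qualification attained during the programme is itself part of what the programme does — it is an intermediate outcome. Holding it fixed would remove that part of the effect; the total effect is the pooled difference.
So P(outcome | do(the intensive programme)) is just the pooled rate for the intensive programme: 49/120 = 0.408.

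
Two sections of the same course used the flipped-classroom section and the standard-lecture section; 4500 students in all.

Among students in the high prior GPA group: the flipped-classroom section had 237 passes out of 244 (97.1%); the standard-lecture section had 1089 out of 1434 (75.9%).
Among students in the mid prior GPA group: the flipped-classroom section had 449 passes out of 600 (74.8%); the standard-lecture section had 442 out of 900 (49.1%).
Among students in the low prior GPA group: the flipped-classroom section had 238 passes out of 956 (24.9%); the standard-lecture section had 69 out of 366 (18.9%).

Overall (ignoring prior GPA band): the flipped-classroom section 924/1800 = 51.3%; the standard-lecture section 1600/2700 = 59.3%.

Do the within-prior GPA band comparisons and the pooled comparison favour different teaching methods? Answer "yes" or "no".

Within each prior GPA band level (high prior GPA 97.1% vs 75.9%; mid prior GPA 74.8% vs 49.1%; low prior GPA 24.9% vs 18.9%), the flipped-classroom section has the higher rate every time. Pooled: 51.3% vs 59.3% — the standard-lecture section has the higher rate overall. The two comparisons disagree.

yes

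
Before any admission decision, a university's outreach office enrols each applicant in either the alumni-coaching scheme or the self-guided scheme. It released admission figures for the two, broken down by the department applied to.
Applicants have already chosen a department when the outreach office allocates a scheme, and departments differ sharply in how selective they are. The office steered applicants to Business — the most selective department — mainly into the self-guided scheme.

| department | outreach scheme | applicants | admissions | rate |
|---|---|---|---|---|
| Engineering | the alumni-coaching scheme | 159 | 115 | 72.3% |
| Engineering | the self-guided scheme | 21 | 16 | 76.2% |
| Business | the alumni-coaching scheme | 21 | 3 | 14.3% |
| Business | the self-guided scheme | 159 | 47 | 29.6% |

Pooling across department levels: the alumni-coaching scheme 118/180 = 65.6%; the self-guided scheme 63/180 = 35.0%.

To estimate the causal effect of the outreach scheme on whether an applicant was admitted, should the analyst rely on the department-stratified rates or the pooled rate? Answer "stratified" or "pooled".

Nothing the outreach scheme does changes department; the imbalance is an allocation artefact. With department also predicting the outcome, the pooled figure is confounded, and the within-stratum comparison is the causal one.
Within each level — Engineering: 72.3% vs 76.2%; Business: 14.3% vs 29.6% — the self-guided scheme is higher every time.

stratified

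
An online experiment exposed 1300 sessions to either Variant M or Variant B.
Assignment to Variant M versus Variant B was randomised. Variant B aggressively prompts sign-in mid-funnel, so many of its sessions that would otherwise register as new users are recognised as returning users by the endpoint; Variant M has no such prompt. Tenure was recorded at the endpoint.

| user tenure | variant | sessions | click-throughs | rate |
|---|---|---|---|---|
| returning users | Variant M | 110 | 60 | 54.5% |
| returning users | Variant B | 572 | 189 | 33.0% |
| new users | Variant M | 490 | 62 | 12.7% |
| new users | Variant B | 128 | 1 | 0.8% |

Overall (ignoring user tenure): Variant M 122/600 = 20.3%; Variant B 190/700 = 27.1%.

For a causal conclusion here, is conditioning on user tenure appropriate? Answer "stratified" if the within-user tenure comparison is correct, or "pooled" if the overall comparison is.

pooled

Because the variant influences user tenure, user tenure is a post-treatment mediator, not a confounder. Stratifying on it would bias the estimate; the causal effect is the crude pooled difference.
Pooled: Variant M 20.3% vs Variant B 27.1%; Variant B is higher overall.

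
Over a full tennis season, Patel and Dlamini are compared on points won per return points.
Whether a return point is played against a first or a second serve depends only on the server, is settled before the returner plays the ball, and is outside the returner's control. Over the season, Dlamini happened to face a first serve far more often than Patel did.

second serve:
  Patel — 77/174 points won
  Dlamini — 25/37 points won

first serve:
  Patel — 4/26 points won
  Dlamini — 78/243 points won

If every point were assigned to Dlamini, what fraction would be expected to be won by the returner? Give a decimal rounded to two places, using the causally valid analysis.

0.48

Nothing the player does changes serve type; the imbalance is an allocation artefact. With serve type also predicting the outcome, the pooled figure is confounded, and the within-stratum comparison is the causal one.
Standardising Dlamini to the population serve type mix: 0.440·25/37 + 0.560·78/243 = 0.477.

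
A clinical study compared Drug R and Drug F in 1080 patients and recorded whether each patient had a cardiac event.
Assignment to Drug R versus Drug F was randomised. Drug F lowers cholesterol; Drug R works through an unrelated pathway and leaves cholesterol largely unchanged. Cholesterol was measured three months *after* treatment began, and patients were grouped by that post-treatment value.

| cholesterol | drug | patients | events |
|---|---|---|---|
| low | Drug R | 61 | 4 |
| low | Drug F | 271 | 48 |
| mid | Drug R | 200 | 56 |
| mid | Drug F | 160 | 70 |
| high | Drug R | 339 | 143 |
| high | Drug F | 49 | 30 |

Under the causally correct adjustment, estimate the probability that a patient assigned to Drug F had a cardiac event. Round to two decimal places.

Within every cholesterol level Drug R has the lower rate, yet pooled Drug F does — Simpson's reversal.
Cholesterol here is a post-treatment variable shaped by the drug; conditioning on it would introduce bias rather than remove it. The overall comparison is the causal one.
So P(outcome | do(Drug F)) is just the pooled rate for Drug F: 148/480 = 0.308.

0.31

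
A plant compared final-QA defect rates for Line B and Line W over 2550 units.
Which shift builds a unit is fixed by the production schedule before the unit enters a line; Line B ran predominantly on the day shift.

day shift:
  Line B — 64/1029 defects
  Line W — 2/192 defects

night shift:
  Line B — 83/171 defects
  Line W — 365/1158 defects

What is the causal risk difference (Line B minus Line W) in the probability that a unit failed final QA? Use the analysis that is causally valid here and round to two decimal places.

Line W is lower inside every shift stratum but Line B is lower in aggregate. Whether to stratify depends on how shift relates to the line.
Here shift is a common cause — it drives both which line a case falls under and the outcome. The crude comparison mixes populations; the stratum-specific rates are the causally relevant ones.
Adjusting over the population distribution of shift: 0.479·(0.062−0.010) + 0.521·(0.485−0.315) = +0.113.

+0.11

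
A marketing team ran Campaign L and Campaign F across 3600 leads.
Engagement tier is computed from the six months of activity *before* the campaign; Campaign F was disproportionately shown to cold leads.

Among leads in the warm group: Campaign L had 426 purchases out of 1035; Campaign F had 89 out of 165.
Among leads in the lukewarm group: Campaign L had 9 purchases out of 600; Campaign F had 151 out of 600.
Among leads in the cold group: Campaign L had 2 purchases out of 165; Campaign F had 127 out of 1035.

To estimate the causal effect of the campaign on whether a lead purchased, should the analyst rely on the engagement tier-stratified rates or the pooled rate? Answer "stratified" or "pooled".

stratified

Campaign F is higher inside every engagement tier stratum but Campaign L is higher in aggregate. Whether to stratify depends on how engagement tier relates to the campaign.
Engagement tier is set before the campaign has any effect — it is not caused by the campaign — and it independently drives the outcome. That makes it a confounder, so the causal comparison is within engagement tier levels.
Within each level — warm: 41.2% vs 53.9%; lukewarm: 1.5% vs 25.2%; cold: 1.2% vs 12.3% — Campaign F is higher every time.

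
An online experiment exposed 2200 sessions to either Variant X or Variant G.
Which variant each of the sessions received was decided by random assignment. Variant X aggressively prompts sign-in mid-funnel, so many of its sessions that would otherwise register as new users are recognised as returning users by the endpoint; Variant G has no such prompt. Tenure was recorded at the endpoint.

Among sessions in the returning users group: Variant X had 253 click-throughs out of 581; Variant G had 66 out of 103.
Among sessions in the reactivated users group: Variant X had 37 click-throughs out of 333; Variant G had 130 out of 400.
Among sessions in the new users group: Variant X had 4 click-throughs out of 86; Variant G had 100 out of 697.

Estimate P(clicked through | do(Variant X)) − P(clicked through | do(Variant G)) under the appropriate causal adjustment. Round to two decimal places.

Because the variant influences user tenure, user tenure is a post-treatment mediator, not a confounder. Stratifying on it would bias the estimate; the causal effect is the crude pooled difference.
The causal difference is the pooled difference: 0.294 − 0.247 = +0.047.

+0.05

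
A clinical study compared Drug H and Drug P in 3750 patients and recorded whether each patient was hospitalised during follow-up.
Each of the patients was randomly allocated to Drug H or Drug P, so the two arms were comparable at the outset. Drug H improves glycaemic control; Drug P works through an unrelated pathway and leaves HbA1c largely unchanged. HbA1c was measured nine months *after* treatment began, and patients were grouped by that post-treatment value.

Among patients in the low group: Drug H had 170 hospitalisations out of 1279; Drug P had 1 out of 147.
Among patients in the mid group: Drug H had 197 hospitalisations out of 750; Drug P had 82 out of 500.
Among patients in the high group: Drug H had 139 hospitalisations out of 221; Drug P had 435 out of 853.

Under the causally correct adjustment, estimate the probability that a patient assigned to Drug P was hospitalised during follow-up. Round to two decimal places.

0.35

Stratifying would compare drugs among patients the drugs themselves sorted into HbA1c groups — a form of selection on an intermediate. The unconditioned pooled rates give the total causal effect.
So P(outcome | do(Drug P)) is just the pooled rate for Drug P: 518/1500 = 0.345.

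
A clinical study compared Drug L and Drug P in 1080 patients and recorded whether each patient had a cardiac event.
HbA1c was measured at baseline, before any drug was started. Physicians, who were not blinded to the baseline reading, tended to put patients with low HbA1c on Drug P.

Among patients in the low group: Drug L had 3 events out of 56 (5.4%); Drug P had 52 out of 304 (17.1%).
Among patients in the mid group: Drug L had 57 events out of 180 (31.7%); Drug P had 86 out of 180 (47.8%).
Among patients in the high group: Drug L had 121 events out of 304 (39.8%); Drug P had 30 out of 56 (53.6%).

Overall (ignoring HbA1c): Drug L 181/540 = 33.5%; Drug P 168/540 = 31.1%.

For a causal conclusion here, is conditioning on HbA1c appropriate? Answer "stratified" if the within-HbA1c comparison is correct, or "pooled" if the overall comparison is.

stratified

HbA1c differs across drugs for reasons unrelated to any effect of the drug itself, and it separately predicts the outcome — a classic confounder. We must compare within HbA1c levels.
Within each level — low: 5.4% vs 17.1%; mid: 31.7% vs 47.8%; high: 39.8% vs 53.6% — Drug L is lower every time.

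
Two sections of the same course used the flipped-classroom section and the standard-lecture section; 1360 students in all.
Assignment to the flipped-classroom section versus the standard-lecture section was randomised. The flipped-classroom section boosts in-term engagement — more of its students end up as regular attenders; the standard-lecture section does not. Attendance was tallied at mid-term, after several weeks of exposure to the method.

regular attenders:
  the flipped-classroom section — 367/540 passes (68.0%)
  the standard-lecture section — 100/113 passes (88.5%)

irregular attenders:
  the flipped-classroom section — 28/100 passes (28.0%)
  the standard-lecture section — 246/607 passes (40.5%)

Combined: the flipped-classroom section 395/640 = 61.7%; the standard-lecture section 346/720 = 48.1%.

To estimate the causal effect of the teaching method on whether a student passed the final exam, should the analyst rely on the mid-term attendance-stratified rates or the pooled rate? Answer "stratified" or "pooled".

The mid-term attendance-specific comparison favours the standard-lecture section throughout, but the pooled figures favour the flipped-classroom section. The question is whether to condition on mid-term attendance.
Stratifying would compare teaching methods among students the teaching methods themselves sorted into mid-term attendance groups — a form of selection on an intermediate. The unconditioned pooled rates give the total causal effect.
Pooled: the flipped-classroom section 61.7% vs the standard-lecture section 48.1%; the flipped-classroom section is higher overall.

pooled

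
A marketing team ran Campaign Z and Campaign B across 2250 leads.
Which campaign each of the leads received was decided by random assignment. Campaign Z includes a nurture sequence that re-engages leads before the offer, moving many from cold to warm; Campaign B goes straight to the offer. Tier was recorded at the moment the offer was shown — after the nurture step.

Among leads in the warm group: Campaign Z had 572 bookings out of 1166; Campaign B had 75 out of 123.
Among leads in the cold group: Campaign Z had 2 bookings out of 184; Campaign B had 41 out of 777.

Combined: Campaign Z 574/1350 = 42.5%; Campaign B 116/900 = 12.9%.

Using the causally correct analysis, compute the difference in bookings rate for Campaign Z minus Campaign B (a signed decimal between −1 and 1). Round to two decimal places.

+0.30

The engagement tier-specific comparison favours Campaign B throughout, but the pooled figures favour Campaign Z. The question is whether to condition on engagement tier.
Stratifying would compare campaigns among leads the campaigns themselves sorted into engagement tier groups — a form of selection on an intermediate. The unconditioned pooled rates give the total causal effect.
The causal difference is the pooled difference: 0.425 − 0.129 = +0.296.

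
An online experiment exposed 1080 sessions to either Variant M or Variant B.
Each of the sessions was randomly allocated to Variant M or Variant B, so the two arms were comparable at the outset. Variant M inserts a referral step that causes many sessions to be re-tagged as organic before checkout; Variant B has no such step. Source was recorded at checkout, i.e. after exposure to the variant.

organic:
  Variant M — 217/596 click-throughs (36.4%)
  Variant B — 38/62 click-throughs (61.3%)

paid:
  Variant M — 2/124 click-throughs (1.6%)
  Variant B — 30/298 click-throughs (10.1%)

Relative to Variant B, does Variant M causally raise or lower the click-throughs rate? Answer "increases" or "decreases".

increases

Variant B is higher inside every traffic source stratum but Variant M is higher in aggregate. Whether to stratify depends on how traffic source relates to the variant.
Traffic source is recorded after the variant and is itself shifted by it — it sits on the causal path from variant to outcome. Conditioning on a mediator would strip out part of the effect we want; the pooled comparison gives the total causal effect.
Pooled: Variant M 30.4% vs Variant B 18.9%; Variant M is higher overall.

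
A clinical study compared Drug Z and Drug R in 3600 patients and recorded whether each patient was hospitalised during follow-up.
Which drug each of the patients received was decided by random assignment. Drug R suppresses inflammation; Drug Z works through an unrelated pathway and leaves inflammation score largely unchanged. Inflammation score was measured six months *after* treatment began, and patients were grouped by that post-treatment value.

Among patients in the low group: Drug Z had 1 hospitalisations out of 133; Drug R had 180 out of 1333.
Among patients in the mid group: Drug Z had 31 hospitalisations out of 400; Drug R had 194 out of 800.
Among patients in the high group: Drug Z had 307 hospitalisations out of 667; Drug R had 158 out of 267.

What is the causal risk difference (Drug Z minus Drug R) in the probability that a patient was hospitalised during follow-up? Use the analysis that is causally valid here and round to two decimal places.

Inflammation score is downstream of the drug. One should not condition on a consequence of treatment, so the overall rates are the right comparison.
The causal difference is the pooled difference: 0.282 − 0.222 = +0.061.

+0.06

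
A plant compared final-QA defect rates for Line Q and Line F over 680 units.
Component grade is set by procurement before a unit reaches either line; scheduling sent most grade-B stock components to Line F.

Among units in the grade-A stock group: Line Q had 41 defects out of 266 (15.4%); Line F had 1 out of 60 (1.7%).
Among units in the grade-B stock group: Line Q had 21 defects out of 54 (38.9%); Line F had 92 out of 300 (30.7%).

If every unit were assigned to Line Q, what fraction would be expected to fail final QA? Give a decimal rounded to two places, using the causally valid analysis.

0.28

The stratified and pooled comparisons disagree (Line F wins within each component grade; Line Q wins overall), so the answer turns on the causal role of component grade.
Component grade differs across lines for reasons unrelated to any effect of the line itself, and it separately predicts the outcome — a classic confounder. We must compare within component grade levels.
Standardising Line Q to the population component grade mix: 0.479·41/266 + 0.521·21/54 = 0.276.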